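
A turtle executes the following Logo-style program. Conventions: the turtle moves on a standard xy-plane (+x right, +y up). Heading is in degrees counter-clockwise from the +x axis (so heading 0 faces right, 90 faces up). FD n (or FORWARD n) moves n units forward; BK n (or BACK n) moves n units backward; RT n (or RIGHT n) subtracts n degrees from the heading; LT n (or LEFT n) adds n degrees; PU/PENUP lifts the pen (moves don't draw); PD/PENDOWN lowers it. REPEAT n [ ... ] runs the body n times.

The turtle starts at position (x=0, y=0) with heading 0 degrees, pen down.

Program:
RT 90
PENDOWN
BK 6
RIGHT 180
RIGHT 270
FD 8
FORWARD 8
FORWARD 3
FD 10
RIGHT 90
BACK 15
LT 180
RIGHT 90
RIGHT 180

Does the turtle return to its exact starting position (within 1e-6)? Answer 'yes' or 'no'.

Answer: no

Derivation:
Executing turtle program step by step:
Start: pos=(0,0), heading=0, pen down
RT 90: heading 0 -> 270
PD: pen down
BK 6: (0,0) -> (0,6) [heading=270, draw]
RT 180: heading 270 -> 90
RT 270: heading 90 -> 180
FD 8: (0,6) -> (-8,6) [heading=180, draw]
FD 8: (-8,6) -> (-16,6) [heading=180, draw]
FD 3: (-16,6) -> (-19,6) [heading=180, draw]
FD 10: (-19,6) -> (-29,6) [heading=180, draw]
RT 90: heading 180 -> 90
BK 15: (-29,6) -> (-29,-9) [heading=90, draw]
LT 180: heading 90 -> 270
RT 90: heading 270 -> 180
RT 180: heading 180 -> 0
Final: pos=(-29,-9), heading=0, 6 segment(s) drawn

Start position: (0, 0)
Final position: (-29, -9)
Distance = 30.364; >= 1e-6 -> NOT closed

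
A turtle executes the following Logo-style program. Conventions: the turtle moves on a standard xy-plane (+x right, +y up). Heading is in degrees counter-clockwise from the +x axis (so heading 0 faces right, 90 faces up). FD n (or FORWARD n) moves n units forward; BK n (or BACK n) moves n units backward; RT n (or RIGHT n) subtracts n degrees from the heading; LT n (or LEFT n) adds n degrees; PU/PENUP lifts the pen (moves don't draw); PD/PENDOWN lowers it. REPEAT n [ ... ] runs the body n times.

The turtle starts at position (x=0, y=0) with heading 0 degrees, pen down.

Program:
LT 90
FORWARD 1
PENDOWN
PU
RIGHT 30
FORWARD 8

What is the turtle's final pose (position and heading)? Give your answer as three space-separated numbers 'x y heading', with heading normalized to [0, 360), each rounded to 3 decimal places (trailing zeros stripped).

Answer: 4 7.928 60

Derivation:
Executing turtle program step by step:
Start: pos=(0,0), heading=0, pen down
LT 90: heading 0 -> 90
FD 1: (0,0) -> (0,1) [heading=90, draw]
PD: pen down
PU: pen up
RT 30: heading 90 -> 60
FD 8: (0,1) -> (4,7.928) [heading=60, move]
Final: pos=(4,7.928), heading=60, 1 segment(s) drawn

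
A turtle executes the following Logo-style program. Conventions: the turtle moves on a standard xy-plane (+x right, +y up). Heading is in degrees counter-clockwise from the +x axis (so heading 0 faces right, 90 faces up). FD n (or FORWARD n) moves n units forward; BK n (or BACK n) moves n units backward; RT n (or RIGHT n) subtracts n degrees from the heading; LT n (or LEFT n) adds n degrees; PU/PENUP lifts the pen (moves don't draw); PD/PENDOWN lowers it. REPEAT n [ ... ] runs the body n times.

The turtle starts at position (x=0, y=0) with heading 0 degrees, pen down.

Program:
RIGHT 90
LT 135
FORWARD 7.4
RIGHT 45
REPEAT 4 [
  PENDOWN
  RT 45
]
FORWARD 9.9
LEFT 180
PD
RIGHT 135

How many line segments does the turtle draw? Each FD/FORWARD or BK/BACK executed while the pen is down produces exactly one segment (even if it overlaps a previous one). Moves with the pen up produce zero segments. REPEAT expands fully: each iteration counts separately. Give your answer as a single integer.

Executing turtle program step by step:
Start: pos=(0,0), heading=0, pen down
RT 90: heading 0 -> 270
LT 135: heading 270 -> 45
FD 7.4: (0,0) -> (5.233,5.233) [heading=45, draw]
RT 45: heading 45 -> 0
REPEAT 4 [
  -- iteration 1/4 --
  PD: pen down
  RT 45: heading 0 -> 315
  -- iteration 2/4 --
  PD: pen down
  RT 45: heading 315 -> 270
  -- iteration 3/4 --
  PD: pen down
  RT 45: heading 270 -> 225
  -- iteration 4/4 --
  PD: pen down
  RT 45: heading 225 -> 180
]
FD 9.9: (5.233,5.233) -> (-4.667,5.233) [heading=180, draw]
LT 180: heading 180 -> 0
PD: pen down
RT 135: heading 0 -> 225
Final: pos=(-4.667,5.233), heading=225, 2 segment(s) drawn
Segments drawn: 2

Answer: 2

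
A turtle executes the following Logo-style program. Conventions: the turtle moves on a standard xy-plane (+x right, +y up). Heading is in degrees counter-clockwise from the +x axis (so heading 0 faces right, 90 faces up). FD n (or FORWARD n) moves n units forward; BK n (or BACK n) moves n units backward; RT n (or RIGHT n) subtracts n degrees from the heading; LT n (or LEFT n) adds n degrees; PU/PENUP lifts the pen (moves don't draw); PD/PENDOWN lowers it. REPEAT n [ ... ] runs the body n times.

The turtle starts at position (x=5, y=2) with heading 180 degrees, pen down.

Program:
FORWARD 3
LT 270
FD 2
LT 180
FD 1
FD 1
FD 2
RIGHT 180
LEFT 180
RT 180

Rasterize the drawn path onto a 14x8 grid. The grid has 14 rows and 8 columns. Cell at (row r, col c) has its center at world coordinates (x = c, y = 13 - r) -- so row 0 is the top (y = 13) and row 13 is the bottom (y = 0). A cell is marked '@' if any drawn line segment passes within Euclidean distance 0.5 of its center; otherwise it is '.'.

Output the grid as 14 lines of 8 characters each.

Segment 0: (5,2) -> (2,2)
Segment 1: (2,2) -> (2,4)
Segment 2: (2,4) -> (2,3)
Segment 3: (2,3) -> (2,2)
Segment 4: (2,2) -> (2,0)

Answer: ........
........
........
........
........
........
........
........
........
..@.....
..@.....
..@@@@..
..@.....
..@.....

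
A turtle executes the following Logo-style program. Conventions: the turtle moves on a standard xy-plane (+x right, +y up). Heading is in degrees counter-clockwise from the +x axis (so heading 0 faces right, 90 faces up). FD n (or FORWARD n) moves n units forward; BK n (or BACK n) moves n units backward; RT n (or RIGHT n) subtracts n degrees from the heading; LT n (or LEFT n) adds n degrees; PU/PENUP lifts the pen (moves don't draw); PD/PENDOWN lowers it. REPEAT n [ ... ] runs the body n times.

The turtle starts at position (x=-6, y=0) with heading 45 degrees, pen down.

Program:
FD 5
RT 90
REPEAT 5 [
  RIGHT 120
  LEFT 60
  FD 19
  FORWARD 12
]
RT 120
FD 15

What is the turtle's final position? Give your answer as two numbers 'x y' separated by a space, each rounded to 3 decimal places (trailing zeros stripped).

Executing turtle program step by step:
Start: pos=(-6,0), heading=45, pen down
FD 5: (-6,0) -> (-2.464,3.536) [heading=45, draw]
RT 90: heading 45 -> 315
REPEAT 5 [
  -- iteration 1/5 --
  RT 120: heading 315 -> 195
  LT 60: heading 195 -> 255
  FD 19: (-2.464,3.536) -> (-7.382,-14.817) [heading=255, draw]
  FD 12: (-7.382,-14.817) -> (-10.488,-26.408) [heading=255, draw]
  -- iteration 2/5 --
  RT 120: heading 255 -> 135
  LT 60: heading 135 -> 195
  FD 19: (-10.488,-26.408) -> (-28.84,-31.326) [heading=195, draw]
  FD 12: (-28.84,-31.326) -> (-40.432,-34.432) [heading=195, draw]
  -- iteration 3/5 --
  RT 120: heading 195 -> 75
  LT 60: heading 75 -> 135
  FD 19: (-40.432,-34.432) -> (-53.867,-20.997) [heading=135, draw]
  FD 12: (-53.867,-20.997) -> (-62.352,-12.511) [heading=135, draw]
  -- iteration 4/5 --
  RT 120: heading 135 -> 15
  LT 60: heading 15 -> 75
  FD 19: (-62.352,-12.511) -> (-57.434,5.841) [heading=75, draw]
  FD 12: (-57.434,5.841) -> (-54.328,17.432) [heading=75, draw]
  -- iteration 5/5 --
  RT 120: heading 75 -> 315
  LT 60: heading 315 -> 15
  FD 19: (-54.328,17.432) -> (-35.976,22.35) [heading=15, draw]
  FD 12: (-35.976,22.35) -> (-24.385,25.456) [heading=15, draw]
]
RT 120: heading 15 -> 255
FD 15: (-24.385,25.456) -> (-28.267,10.967) [heading=255, draw]
Final: pos=(-28.267,10.967), heading=255, 12 segment(s) drawn

Answer: -28.267 10.967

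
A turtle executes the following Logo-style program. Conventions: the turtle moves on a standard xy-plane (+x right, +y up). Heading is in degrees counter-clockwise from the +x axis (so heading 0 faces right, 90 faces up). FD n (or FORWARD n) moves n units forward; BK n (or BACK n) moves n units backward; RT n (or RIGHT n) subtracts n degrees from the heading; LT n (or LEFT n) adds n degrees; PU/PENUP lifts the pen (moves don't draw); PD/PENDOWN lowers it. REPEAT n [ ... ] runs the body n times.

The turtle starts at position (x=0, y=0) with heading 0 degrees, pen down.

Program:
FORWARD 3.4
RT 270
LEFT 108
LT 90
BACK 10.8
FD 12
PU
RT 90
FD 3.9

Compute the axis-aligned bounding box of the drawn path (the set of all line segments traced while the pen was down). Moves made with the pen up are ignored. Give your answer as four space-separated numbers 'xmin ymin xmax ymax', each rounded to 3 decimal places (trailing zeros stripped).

Answer: 0 -1.141 3.771 10.271

Derivation:
Executing turtle program step by step:
Start: pos=(0,0), heading=0, pen down
FD 3.4: (0,0) -> (3.4,0) [heading=0, draw]
RT 270: heading 0 -> 90
LT 108: heading 90 -> 198
LT 90: heading 198 -> 288
BK 10.8: (3.4,0) -> (0.063,10.271) [heading=288, draw]
FD 12: (0.063,10.271) -> (3.771,-1.141) [heading=288, draw]
PU: pen up
RT 90: heading 288 -> 198
FD 3.9: (3.771,-1.141) -> (0.062,-2.346) [heading=198, move]
Final: pos=(0.062,-2.346), heading=198, 3 segment(s) drawn

Segment endpoints: x in {0, 0.063, 3.4, 3.771}, y in {-1.141, 0, 10.271}
xmin=0, ymin=-1.141, xmax=3.771, ymax=10.271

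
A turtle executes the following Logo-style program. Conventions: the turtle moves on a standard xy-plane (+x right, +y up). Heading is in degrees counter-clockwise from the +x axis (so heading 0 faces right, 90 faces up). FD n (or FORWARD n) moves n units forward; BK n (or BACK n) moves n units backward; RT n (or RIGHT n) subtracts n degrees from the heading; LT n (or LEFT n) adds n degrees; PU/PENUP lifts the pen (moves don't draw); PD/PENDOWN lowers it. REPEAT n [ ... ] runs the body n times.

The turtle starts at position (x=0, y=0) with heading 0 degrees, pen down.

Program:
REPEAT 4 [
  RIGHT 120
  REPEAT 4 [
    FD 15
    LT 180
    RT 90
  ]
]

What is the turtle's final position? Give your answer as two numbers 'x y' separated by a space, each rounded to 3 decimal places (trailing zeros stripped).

Executing turtle program step by step:
Start: pos=(0,0), heading=0, pen down
REPEAT 4 [
  -- iteration 1/4 --
  RT 120: heading 0 -> 240
  REPEAT 4 [
    -- iteration 1/4 --
    FD 15: (0,0) -> (-7.5,-12.99) [heading=240, draw]
    LT 180: heading 240 -> 60
    RT 90: heading 60 -> 330
    -- iteration 2/4 --
    FD 15: (-7.5,-12.99) -> (5.49,-20.49) [heading=330, draw]
    LT 180: heading 330 -> 150
    RT 90: heading 150 -> 60
    -- iteration 3/4 --
    FD 15: (5.49,-20.49) -> (12.99,-7.5) [heading=60, draw]
    LT 180: heading 60 -> 240
    RT 90: heading 240 -> 150
    -- iteration 4/4 --
    FD 15: (12.99,-7.5) -> (0,0) [heading=150, draw]
    LT 180: heading 150 -> 330
    RT 90: heading 330 -> 240
  ]
  -- iteration 2/4 --
  RT 120: heading 240 -> 120
  REPEAT 4 [
    -- iteration 1/4 --
    FD 15: (0,0) -> (-7.5,12.99) [heading=120, draw]
    LT 180: heading 120 -> 300
    RT 90: heading 300 -> 210
    -- iteration 2/4 --
    FD 15: (-7.5,12.99) -> (-20.49,5.49) [heading=210, draw]
    LT 180: heading 210 -> 30
    RT 90: heading 30 -> 300
    -- iteration 3/4 --
    FD 15: (-20.49,5.49) -> (-12.99,-7.5) [heading=300, draw]
    LT 180: heading 300 -> 120
    RT 90: heading 120 -> 30
    -- iteration 4/4 --
    FD 15: (-12.99,-7.5) -> (0,0) [heading=30, draw]
    LT 180: heading 30 -> 210
    RT 90: heading 210 -> 120
  ]
  -- iteration 3/4 --
  RT 120: heading 120 -> 0
  REPEAT 4 [
    -- iteration 1/4 --
    FD 15: (0,0) -> (15,0) [heading=0, draw]
    LT 180: heading 0 -> 180
    RT 90: heading 180 -> 90
    -- iteration 2/4 --
    FD 15: (15,0) -> (15,15) [heading=90, draw]
    LT 180: heading 90 -> 270
    RT 90: heading 270 -> 180
    -- iteration 3/4 --
    FD 15: (15,15) -> (0,15) [heading=180, draw]
    LT 180: heading 180 -> 0
    RT 90: heading 0 -> 270
    -- iteration 4/4 --
    FD 15: (0,15) -> (0,0) [heading=270, draw]
    LT 180: heading 270 -> 90
    RT 90: heading 90 -> 0
  ]
  -- iteration 4/4 --
  RT 120: heading 0 -> 240
  REPEAT 4 [
    -- iteration 1/4 --
    FD 15: (0,0) -> (-7.5,-12.99) [heading=240, draw]
    LT 180: heading 240 -> 60
    RT 90: heading 60 -> 330
    -- iteration 2/4 --
    FD 15: (-7.5,-12.99) -> (5.49,-20.49) [heading=330, draw]
    LT 180: heading 330 -> 150
    RT 90: heading 150 -> 60
    -- iteration 3/4 --
    FD 15: (5.49,-20.49) -> (12.99,-7.5) [heading=60, draw]
    LT 180: heading 60 -> 240
    RT 90: heading 240 -> 150
    -- iteration 4/4 --
    FD 15: (12.99,-7.5) -> (0,0) [heading=150, draw]
    LT 180: heading 150 -> 330
    RT 90: heading 330 -> 240
  ]
]
Final: pos=(0,0), heading=240, 16 segment(s) drawn

Answer: 0 0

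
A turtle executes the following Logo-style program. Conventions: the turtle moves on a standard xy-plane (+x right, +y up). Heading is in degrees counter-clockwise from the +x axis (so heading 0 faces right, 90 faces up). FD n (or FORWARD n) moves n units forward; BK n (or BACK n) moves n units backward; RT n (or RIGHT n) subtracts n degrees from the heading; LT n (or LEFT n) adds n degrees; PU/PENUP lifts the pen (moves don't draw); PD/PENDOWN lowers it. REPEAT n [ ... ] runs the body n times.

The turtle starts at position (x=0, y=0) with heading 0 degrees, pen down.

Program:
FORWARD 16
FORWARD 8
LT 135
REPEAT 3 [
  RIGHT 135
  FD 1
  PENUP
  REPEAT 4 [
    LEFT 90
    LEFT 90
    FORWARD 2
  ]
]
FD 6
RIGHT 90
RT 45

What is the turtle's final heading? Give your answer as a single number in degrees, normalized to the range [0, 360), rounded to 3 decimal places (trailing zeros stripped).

Answer: 315

Derivation:
Executing turtle program step by step:
Start: pos=(0,0), heading=0, pen down
FD 16: (0,0) -> (16,0) [heading=0, draw]
FD 8: (16,0) -> (24,0) [heading=0, draw]
LT 135: heading 0 -> 135
REPEAT 3 [
  -- iteration 1/3 --
  RT 135: heading 135 -> 0
  FD 1: (24,0) -> (25,0) [heading=0, draw]
  PU: pen up
  REPEAT 4 [
    -- iteration 1/4 --
    LT 90: heading 0 -> 90
    LT 90: heading 90 -> 180
    FD 2: (25,0) -> (23,0) [heading=180, move]
    -- iteration 2/4 --
    LT 90: heading 180 -> 270
    LT 90: heading 270 -> 0
    FD 2: (23,0) -> (25,0) [heading=0, move]
    -- iteration 3/4 --
    LT 90: heading 0 -> 90
    LT 90: heading 90 -> 180
    FD 2: (25,0) -> (23,0) [heading=180, move]
    -- iteration 4/4 --
    LT 90: heading 180 -> 270
    LT 90: heading 270 -> 0
    FD 2: (23,0) -> (25,0) [heading=0, move]
  ]
  -- iteration 2/3 --
  RT 135: heading 0 -> 225
  FD 1: (25,0) -> (24.293,-0.707) [heading=225, move]
  PU: pen up
  REPEAT 4 [
    -- iteration 1/4 --
    LT 90: heading 225 -> 315
    LT 90: heading 315 -> 45
    FD 2: (24.293,-0.707) -> (25.707,0.707) [heading=45, move]
    -- iteration 2/4 --
    LT 90: heading 45 -> 135
    LT 90: heading 135 -> 225
    FD 2: (25.707,0.707) -> (24.293,-0.707) [heading=225, move]
    -- iteration 3/4 --
    LT 90: heading 225 -> 315
    LT 90: heading 315 -> 45
    FD 2: (24.293,-0.707) -> (25.707,0.707) [heading=45, move]
    -- iteration 4/4 --
    LT 90: heading 45 -> 135
    LT 90: heading 135 -> 225
    FD 2: (25.707,0.707) -> (24.293,-0.707) [heading=225, move]
  ]
  -- iteration 3/3 --
  RT 135: heading 225 -> 90
  FD 1: (24.293,-0.707) -> (24.293,0.293) [heading=90, move]
  PU: pen up
  REPEAT 4 [
    -- iteration 1/4 --
    LT 90: heading 90 -> 180
    LT 90: heading 180 -> 270
    FD 2: (24.293,0.293) -> (24.293,-1.707) [heading=270, move]
    -- iteration 2/4 --
    LT 90: heading 270 -> 0
    LT 90: heading 0 -> 90
    FD 2: (24.293,-1.707) -> (24.293,0.293) [heading=90, move]
    -- iteration 3/4 --
    LT 90: heading 90 -> 180
    LT 90: heading 180 -> 270
    FD 2: (24.293,0.293) -> (24.293,-1.707) [heading=270, move]
    -- iteration 4/4 --
    LT 90: heading 270 -> 0
    LT 90: heading 0 -> 90
    FD 2: (24.293,-1.707) -> (24.293,0.293) [heading=90, move]
  ]
]
FD 6: (24.293,0.293) -> (24.293,6.293) [heading=90, move]
RT 90: heading 90 -> 0
RT 45: heading 0 -> 315
Final: pos=(24.293,6.293), heading=315, 3 segment(s) drawn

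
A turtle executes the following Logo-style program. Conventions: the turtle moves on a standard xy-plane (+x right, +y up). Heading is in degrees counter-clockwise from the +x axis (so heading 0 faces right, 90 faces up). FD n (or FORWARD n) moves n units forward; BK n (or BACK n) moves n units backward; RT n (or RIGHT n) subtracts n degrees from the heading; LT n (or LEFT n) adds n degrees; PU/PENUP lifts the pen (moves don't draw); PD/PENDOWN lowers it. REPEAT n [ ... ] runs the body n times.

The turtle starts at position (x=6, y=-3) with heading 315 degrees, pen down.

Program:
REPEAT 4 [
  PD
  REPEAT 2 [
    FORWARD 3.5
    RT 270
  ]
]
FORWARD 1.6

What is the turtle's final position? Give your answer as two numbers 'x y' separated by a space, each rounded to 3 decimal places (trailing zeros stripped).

Answer: 7.131 -4.131

Derivation:
Executing turtle program step by step:
Start: pos=(6,-3), heading=315, pen down
REPEAT 4 [
  -- iteration 1/4 --
  PD: pen down
  REPEAT 2 [
    -- iteration 1/2 --
    FD 3.5: (6,-3) -> (8.475,-5.475) [heading=315, draw]
    RT 270: heading 315 -> 45
    -- iteration 2/2 --
    FD 3.5: (8.475,-5.475) -> (10.95,-3) [heading=45, draw]
    RT 270: heading 45 -> 135
  ]
  -- iteration 2/4 --
  PD: pen down
  REPEAT 2 [
    -- iteration 1/2 --
    FD 3.5: (10.95,-3) -> (8.475,-0.525) [heading=135, draw]
    RT 270: heading 135 -> 225
    -- iteration 2/2 --
    FD 3.5: (8.475,-0.525) -> (6,-3) [heading=225, draw]
    RT 270: heading 225 -> 315
  ]
  -- iteration 3/4 --
  PD: pen down
  REPEAT 2 [
    -- iteration 1/2 --
    FD 3.5: (6,-3) -> (8.475,-5.475) [heading=315, draw]
    RT 270: heading 315 -> 45
    -- iteration 2/2 --
    FD 3.5: (8.475,-5.475) -> (10.95,-3) [heading=45, draw]
    RT 270: heading 45 -> 135
  ]
  -- iteration 4/4 --
  PD: pen down
  REPEAT 2 [
    -- iteration 1/2 --
    FD 3.5: (10.95,-3) -> (8.475,-0.525) [heading=135, draw]
    RT 270: heading 135 -> 225
    -- iteration 2/2 --
    FD 3.5: (8.475,-0.525) -> (6,-3) [heading=225, draw]
    RT 270: heading 225 -> 315
  ]
]
FD 1.6: (6,-3) -> (7.131,-4.131) [heading=315, draw]
Final: pos=(7.131,-4.131), heading=315, 9 segment(s) drawn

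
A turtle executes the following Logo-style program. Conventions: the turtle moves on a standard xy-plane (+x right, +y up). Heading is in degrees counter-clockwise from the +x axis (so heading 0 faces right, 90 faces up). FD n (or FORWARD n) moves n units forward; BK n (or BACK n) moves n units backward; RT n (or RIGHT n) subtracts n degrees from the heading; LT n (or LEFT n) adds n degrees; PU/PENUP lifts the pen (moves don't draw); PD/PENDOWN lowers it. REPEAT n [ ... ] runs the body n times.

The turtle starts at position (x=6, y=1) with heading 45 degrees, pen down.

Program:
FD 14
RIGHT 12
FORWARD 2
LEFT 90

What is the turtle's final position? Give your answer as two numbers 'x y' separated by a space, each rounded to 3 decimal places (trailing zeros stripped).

Answer: 17.577 11.989

Derivation:
Executing turtle program step by step:
Start: pos=(6,1), heading=45, pen down
FD 14: (6,1) -> (15.899,10.899) [heading=45, draw]
RT 12: heading 45 -> 33
FD 2: (15.899,10.899) -> (17.577,11.989) [heading=33, draw]
LT 90: heading 33 -> 123
Final: pos=(17.577,11.989), heading=123, 2 segment(s) drawn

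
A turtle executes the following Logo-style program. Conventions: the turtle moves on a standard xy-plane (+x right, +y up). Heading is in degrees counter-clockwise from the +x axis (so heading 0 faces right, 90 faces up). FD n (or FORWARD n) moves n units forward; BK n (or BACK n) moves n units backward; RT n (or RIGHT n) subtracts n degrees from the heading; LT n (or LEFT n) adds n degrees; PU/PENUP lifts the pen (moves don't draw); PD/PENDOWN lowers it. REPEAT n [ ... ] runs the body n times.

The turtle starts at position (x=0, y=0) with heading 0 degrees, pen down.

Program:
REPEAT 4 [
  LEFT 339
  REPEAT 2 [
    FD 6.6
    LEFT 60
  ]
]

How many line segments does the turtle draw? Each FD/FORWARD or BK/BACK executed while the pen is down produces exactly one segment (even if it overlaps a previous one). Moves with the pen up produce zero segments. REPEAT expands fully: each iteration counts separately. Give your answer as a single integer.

Executing turtle program step by step:
Start: pos=(0,0), heading=0, pen down
REPEAT 4 [
  -- iteration 1/4 --
  LT 339: heading 0 -> 339
  REPEAT 2 [
    -- iteration 1/2 --
    FD 6.6: (0,0) -> (6.162,-2.365) [heading=339, draw]
    LT 60: heading 339 -> 39
    -- iteration 2/2 --
    FD 6.6: (6.162,-2.365) -> (11.291,1.788) [heading=39, draw]
    LT 60: heading 39 -> 99
  ]
  -- iteration 2/4 --
  LT 339: heading 99 -> 78
  REPEAT 2 [
    -- iteration 1/2 --
    FD 6.6: (11.291,1.788) -> (12.663,8.244) [heading=78, draw]
    LT 60: heading 78 -> 138
    -- iteration 2/2 --
    FD 6.6: (12.663,8.244) -> (7.758,12.66) [heading=138, draw]
    LT 60: heading 138 -> 198
  ]
  -- iteration 3/4 --
  LT 339: heading 198 -> 177
  REPEAT 2 [
    -- iteration 1/2 --
    FD 6.6: (7.758,12.66) -> (1.167,13.006) [heading=177, draw]
    LT 60: heading 177 -> 237
    -- iteration 2/2 --
    FD 6.6: (1.167,13.006) -> (-2.427,7.471) [heading=237, draw]
    LT 60: heading 237 -> 297
  ]
  -- iteration 4/4 --
  LT 339: heading 297 -> 276
  REPEAT 2 [
    -- iteration 1/2 --
    FD 6.6: (-2.427,7.471) -> (-1.737,0.907) [heading=276, draw]
    LT 60: heading 276 -> 336
    -- iteration 2/2 --
    FD 6.6: (-1.737,0.907) -> (4.292,-1.778) [heading=336, draw]
    LT 60: heading 336 -> 36
  ]
]
Final: pos=(4.292,-1.778), heading=36, 8 segment(s) drawn
Segments drawn: 8

Answer: 8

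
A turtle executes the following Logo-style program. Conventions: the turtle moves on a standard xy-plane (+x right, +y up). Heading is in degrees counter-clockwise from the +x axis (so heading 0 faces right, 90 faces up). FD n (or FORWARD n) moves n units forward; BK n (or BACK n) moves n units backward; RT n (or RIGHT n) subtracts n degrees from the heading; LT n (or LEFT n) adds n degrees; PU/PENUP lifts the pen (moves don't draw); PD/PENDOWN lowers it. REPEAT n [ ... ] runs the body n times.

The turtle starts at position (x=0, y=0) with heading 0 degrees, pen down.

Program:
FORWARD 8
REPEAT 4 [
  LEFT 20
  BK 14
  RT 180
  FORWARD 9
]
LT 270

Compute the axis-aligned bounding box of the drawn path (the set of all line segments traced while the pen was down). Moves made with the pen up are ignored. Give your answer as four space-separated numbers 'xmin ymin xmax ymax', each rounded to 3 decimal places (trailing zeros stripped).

Answer: -13.613 -13.001 8 9.65

Derivation:
Executing turtle program step by step:
Start: pos=(0,0), heading=0, pen down
FD 8: (0,0) -> (8,0) [heading=0, draw]
REPEAT 4 [
  -- iteration 1/4 --
  LT 20: heading 0 -> 20
  BK 14: (8,0) -> (-5.156,-4.788) [heading=20, draw]
  RT 180: heading 20 -> 200
  FD 9: (-5.156,-4.788) -> (-13.613,-7.866) [heading=200, draw]
  -- iteration 2/4 --
  LT 20: heading 200 -> 220
  BK 14: (-13.613,-7.866) -> (-2.888,1.133) [heading=220, draw]
  RT 180: heading 220 -> 40
  FD 9: (-2.888,1.133) -> (4.006,6.918) [heading=40, draw]
  -- iteration 3/4 --
  LT 20: heading 40 -> 60
  BK 14: (4.006,6.918) -> (-2.994,-5.207) [heading=60, draw]
  RT 180: heading 60 -> 240
  FD 9: (-2.994,-5.207) -> (-7.494,-13.001) [heading=240, draw]
  -- iteration 4/4 --
  LT 20: heading 240 -> 260
  BK 14: (-7.494,-13.001) -> (-5.063,0.786) [heading=260, draw]
  RT 180: heading 260 -> 80
  FD 9: (-5.063,0.786) -> (-3.5,9.65) [heading=80, draw]
]
LT 270: heading 80 -> 350
Final: pos=(-3.5,9.65), heading=350, 9 segment(s) drawn

Segment endpoints: x in {-13.613, -7.494, -5.156, -5.063, -3.5, -2.994, -2.888, 0, 4.006, 8}, y in {-13.001, -7.866, -5.207, -4.788, 0, 0.786, 1.133, 6.918, 9.65}
xmin=-13.613, ymin=-13.001, xmax=8, ymax=9.65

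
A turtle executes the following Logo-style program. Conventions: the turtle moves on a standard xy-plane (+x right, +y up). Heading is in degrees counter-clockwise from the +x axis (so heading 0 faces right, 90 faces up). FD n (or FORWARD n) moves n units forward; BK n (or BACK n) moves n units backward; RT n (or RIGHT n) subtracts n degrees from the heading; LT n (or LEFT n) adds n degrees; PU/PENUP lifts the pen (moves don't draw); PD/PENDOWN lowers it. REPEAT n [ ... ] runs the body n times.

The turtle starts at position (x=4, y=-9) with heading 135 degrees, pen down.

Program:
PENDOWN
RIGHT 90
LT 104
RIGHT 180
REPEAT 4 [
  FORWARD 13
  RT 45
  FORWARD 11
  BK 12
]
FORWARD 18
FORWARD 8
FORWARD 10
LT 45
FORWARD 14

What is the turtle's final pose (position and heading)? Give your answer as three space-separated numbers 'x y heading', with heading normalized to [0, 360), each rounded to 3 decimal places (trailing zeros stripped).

Executing turtle program step by step:
Start: pos=(4,-9), heading=135, pen down
PD: pen down
RT 90: heading 135 -> 45
LT 104: heading 45 -> 149
RT 180: heading 149 -> 329
REPEAT 4 [
  -- iteration 1/4 --
  FD 13: (4,-9) -> (15.143,-15.695) [heading=329, draw]
  RT 45: heading 329 -> 284
  FD 11: (15.143,-15.695) -> (17.804,-26.369) [heading=284, draw]
  BK 12: (17.804,-26.369) -> (14.901,-14.725) [heading=284, draw]
  -- iteration 2/4 --
  FD 13: (14.901,-14.725) -> (18.046,-27.339) [heading=284, draw]
  RT 45: heading 284 -> 239
  FD 11: (18.046,-27.339) -> (12.381,-36.768) [heading=239, draw]
  BK 12: (12.381,-36.768) -> (18.561,-26.482) [heading=239, draw]
  -- iteration 3/4 --
  FD 13: (18.561,-26.482) -> (11.866,-37.625) [heading=239, draw]
  RT 45: heading 239 -> 194
  FD 11: (11.866,-37.625) -> (1.193,-40.286) [heading=194, draw]
  BK 12: (1.193,-40.286) -> (12.836,-37.383) [heading=194, draw]
  -- iteration 4/4 --
  FD 13: (12.836,-37.383) -> (0.222,-40.528) [heading=194, draw]
  RT 45: heading 194 -> 149
  FD 11: (0.222,-40.528) -> (-9.207,-34.863) [heading=149, draw]
  BK 12: (-9.207,-34.863) -> (1.079,-41.043) [heading=149, draw]
]
FD 18: (1.079,-41.043) -> (-14.35,-31.772) [heading=149, draw]
FD 8: (-14.35,-31.772) -> (-21.207,-27.652) [heading=149, draw]
FD 10: (-21.207,-27.652) -> (-29.779,-22.502) [heading=149, draw]
LT 45: heading 149 -> 194
FD 14: (-29.779,-22.502) -> (-43.363,-25.889) [heading=194, draw]
Final: pos=(-43.363,-25.889), heading=194, 16 segment(s) drawn

Answer: -43.363 -25.889 194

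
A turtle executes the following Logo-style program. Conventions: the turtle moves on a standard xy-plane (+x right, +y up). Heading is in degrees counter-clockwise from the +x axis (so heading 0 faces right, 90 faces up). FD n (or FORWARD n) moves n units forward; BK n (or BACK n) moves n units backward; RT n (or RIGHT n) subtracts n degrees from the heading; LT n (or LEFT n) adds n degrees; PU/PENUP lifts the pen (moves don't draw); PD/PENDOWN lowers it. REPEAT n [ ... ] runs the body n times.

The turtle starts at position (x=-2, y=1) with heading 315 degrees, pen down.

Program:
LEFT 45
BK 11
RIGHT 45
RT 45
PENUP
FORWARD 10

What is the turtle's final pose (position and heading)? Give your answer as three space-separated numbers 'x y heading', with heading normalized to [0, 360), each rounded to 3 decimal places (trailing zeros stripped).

Executing turtle program step by step:
Start: pos=(-2,1), heading=315, pen down
LT 45: heading 315 -> 0
BK 11: (-2,1) -> (-13,1) [heading=0, draw]
RT 45: heading 0 -> 315
RT 45: heading 315 -> 270
PU: pen up
FD 10: (-13,1) -> (-13,-9) [heading=270, move]
Final: pos=(-13,-9), heading=270, 1 segment(s) drawn

Answer: -13 -9 270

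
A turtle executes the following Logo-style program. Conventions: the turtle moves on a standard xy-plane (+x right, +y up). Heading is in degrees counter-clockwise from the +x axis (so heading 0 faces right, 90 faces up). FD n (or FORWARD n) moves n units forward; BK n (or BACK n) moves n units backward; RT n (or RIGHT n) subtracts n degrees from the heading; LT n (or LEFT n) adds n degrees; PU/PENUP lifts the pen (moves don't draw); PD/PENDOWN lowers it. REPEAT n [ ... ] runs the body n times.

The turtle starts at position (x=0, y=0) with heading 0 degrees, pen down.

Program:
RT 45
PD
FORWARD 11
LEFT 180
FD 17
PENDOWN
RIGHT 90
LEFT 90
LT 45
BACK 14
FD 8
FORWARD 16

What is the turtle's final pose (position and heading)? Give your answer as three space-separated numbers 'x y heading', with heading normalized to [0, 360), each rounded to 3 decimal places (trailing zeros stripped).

Answer: -14.243 4.243 180

Derivation:
Executing turtle program step by step:
Start: pos=(0,0), heading=0, pen down
RT 45: heading 0 -> 315
PD: pen down
FD 11: (0,0) -> (7.778,-7.778) [heading=315, draw]
LT 180: heading 315 -> 135
FD 17: (7.778,-7.778) -> (-4.243,4.243) [heading=135, draw]
PD: pen down
RT 90: heading 135 -> 45
LT 90: heading 45 -> 135
LT 45: heading 135 -> 180
BK 14: (-4.243,4.243) -> (9.757,4.243) [heading=180, draw]
FD 8: (9.757,4.243) -> (1.757,4.243) [heading=180, draw]
FD 16: (1.757,4.243) -> (-14.243,4.243) [heading=180, draw]
Final: pos=(-14.243,4.243), heading=180, 5 segment(s) drawn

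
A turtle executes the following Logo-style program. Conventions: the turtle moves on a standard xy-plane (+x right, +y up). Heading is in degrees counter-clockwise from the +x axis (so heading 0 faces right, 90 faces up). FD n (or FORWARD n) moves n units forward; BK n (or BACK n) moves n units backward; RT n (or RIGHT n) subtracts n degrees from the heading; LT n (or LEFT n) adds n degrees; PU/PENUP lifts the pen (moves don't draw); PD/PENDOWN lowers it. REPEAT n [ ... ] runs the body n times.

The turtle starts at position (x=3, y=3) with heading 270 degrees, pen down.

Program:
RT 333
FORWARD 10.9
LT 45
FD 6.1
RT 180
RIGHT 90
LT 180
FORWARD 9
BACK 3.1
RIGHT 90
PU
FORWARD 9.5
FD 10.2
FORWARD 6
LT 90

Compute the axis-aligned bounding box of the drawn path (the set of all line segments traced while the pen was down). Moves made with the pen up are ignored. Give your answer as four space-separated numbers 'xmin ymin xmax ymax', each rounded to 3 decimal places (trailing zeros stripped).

Answer: 3 -17.156 13.75 3

Derivation:
Executing turtle program step by step:
Start: pos=(3,3), heading=270, pen down
RT 333: heading 270 -> 297
FD 10.9: (3,3) -> (7.948,-6.712) [heading=297, draw]
LT 45: heading 297 -> 342
FD 6.1: (7.948,-6.712) -> (13.75,-8.597) [heading=342, draw]
RT 180: heading 342 -> 162
RT 90: heading 162 -> 72
LT 180: heading 72 -> 252
FD 9: (13.75,-8.597) -> (10.969,-17.156) [heading=252, draw]
BK 3.1: (10.969,-17.156) -> (11.927,-14.208) [heading=252, draw]
RT 90: heading 252 -> 162
PU: pen up
FD 9.5: (11.927,-14.208) -> (2.892,-11.273) [heading=162, move]
FD 10.2: (2.892,-11.273) -> (-6.809,-8.121) [heading=162, move]
FD 6: (-6.809,-8.121) -> (-12.515,-6.266) [heading=162, move]
LT 90: heading 162 -> 252
Final: pos=(-12.515,-6.266), heading=252, 4 segment(s) drawn

Segment endpoints: x in {3, 7.948, 10.969, 11.927, 13.75}, y in {-17.156, -14.208, -8.597, -6.712, 3}
xmin=3, ymin=-17.156, xmax=13.75, ymax=3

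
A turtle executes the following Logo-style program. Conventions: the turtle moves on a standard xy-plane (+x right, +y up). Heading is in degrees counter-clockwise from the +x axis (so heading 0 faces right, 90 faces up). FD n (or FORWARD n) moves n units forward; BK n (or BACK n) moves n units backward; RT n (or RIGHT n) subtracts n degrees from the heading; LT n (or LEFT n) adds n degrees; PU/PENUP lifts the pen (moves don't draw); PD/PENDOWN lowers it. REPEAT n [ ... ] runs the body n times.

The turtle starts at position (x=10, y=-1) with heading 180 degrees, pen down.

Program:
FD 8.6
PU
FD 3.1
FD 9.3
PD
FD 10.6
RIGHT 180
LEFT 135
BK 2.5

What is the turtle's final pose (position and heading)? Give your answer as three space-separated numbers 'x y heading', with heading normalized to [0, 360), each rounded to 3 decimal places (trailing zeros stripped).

Answer: -19.832 -2.768 135

Derivation:
Executing turtle program step by step:
Start: pos=(10,-1), heading=180, pen down
FD 8.6: (10,-1) -> (1.4,-1) [heading=180, draw]
PU: pen up
FD 3.1: (1.4,-1) -> (-1.7,-1) [heading=180, move]
FD 9.3: (-1.7,-1) -> (-11,-1) [heading=180, move]
PD: pen down
FD 10.6: (-11,-1) -> (-21.6,-1) [heading=180, draw]
RT 180: heading 180 -> 0
LT 135: heading 0 -> 135
BK 2.5: (-21.6,-1) -> (-19.832,-2.768) [heading=135, draw]
Final: pos=(-19.832,-2.768), heading=135, 3 segment(s) drawn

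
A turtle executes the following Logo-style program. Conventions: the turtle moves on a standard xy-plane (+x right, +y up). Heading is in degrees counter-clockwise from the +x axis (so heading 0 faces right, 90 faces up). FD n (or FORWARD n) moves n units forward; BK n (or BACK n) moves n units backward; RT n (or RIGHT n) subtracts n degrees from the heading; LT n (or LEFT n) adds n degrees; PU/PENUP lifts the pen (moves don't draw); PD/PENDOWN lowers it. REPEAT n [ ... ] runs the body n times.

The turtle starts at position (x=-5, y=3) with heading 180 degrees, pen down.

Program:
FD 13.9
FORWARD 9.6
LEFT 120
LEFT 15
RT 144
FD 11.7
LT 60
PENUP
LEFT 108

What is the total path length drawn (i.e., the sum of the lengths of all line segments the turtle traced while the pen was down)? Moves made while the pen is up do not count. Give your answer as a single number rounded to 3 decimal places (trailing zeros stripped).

Answer: 35.2

Derivation:
Executing turtle program step by step:
Start: pos=(-5,3), heading=180, pen down
FD 13.9: (-5,3) -> (-18.9,3) [heading=180, draw]
FD 9.6: (-18.9,3) -> (-28.5,3) [heading=180, draw]
LT 120: heading 180 -> 300
LT 15: heading 300 -> 315
RT 144: heading 315 -> 171
FD 11.7: (-28.5,3) -> (-40.056,4.83) [heading=171, draw]
LT 60: heading 171 -> 231
PU: pen up
LT 108: heading 231 -> 339
Final: pos=(-40.056,4.83), heading=339, 3 segment(s) drawn

Segment lengths:
  seg 1: (-5,3) -> (-18.9,3), length = 13.9
  seg 2: (-18.9,3) -> (-28.5,3), length = 9.6
  seg 3: (-28.5,3) -> (-40.056,4.83), length = 11.7
Total = 35.2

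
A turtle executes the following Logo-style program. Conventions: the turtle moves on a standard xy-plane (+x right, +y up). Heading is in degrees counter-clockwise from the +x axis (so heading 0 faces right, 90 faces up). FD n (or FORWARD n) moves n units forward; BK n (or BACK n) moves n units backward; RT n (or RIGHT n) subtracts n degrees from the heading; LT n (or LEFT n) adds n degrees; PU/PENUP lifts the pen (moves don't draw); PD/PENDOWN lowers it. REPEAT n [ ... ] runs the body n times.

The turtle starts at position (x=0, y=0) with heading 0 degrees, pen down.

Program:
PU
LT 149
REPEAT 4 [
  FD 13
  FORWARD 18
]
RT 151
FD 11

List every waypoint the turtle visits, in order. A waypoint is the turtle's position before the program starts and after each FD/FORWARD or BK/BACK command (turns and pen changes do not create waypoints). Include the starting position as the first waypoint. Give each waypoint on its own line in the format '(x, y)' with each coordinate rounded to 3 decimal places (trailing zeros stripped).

Executing turtle program step by step:
Start: pos=(0,0), heading=0, pen down
PU: pen up
LT 149: heading 0 -> 149
REPEAT 4 [
  -- iteration 1/4 --
  FD 13: (0,0) -> (-11.143,6.695) [heading=149, move]
  FD 18: (-11.143,6.695) -> (-26.572,15.966) [heading=149, move]
  -- iteration 2/4 --
  FD 13: (-26.572,15.966) -> (-37.715,22.662) [heading=149, move]
  FD 18: (-37.715,22.662) -> (-53.144,31.932) [heading=149, move]
  -- iteration 3/4 --
  FD 13: (-53.144,31.932) -> (-64.288,38.628) [heading=149, move]
  FD 18: (-64.288,38.628) -> (-79.717,47.899) [heading=149, move]
  -- iteration 4/4 --
  FD 13: (-79.717,47.899) -> (-90.86,54.594) [heading=149, move]
  FD 18: (-90.86,54.594) -> (-106.289,63.865) [heading=149, move]
]
RT 151: heading 149 -> 358
FD 11: (-106.289,63.865) -> (-95.295,63.481) [heading=358, move]
Final: pos=(-95.295,63.481), heading=358, 0 segment(s) drawn
Waypoints (10 total):
(0, 0)
(-11.143, 6.695)
(-26.572, 15.966)
(-37.715, 22.662)
(-53.144, 31.932)
(-64.288, 38.628)
(-79.717, 47.899)
(-90.86, 54.594)
(-106.289, 63.865)
(-95.295, 63.481)

Answer: (0, 0)
(-11.143, 6.695)
(-26.572, 15.966)
(-37.715, 22.662)
(-53.144, 31.932)
(-64.288, 38.628)
(-79.717, 47.899)
(-90.86, 54.594)
(-106.289, 63.865)
(-95.295, 63.481)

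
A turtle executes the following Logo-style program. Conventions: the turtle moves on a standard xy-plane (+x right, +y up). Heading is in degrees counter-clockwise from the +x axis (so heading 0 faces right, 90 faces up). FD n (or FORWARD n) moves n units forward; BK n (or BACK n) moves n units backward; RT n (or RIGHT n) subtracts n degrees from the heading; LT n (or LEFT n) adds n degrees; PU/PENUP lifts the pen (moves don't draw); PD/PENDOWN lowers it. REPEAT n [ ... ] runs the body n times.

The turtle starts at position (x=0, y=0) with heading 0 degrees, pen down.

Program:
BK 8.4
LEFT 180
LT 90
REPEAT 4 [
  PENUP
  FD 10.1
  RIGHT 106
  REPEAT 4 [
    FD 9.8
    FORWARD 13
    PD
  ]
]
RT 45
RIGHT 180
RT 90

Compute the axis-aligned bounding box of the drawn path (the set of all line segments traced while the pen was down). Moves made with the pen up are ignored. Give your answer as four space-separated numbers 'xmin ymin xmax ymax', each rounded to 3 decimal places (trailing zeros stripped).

Answer: -96.067 -11.531 8.93 95.164

Derivation:
Executing turtle program step by step:
Start: pos=(0,0), heading=0, pen down
BK 8.4: (0,0) -> (-8.4,0) [heading=0, draw]
LT 180: heading 0 -> 180
LT 90: heading 180 -> 270
REPEAT 4 [
  -- iteration 1/4 --
  PU: pen up
  FD 10.1: (-8.4,0) -> (-8.4,-10.1) [heading=270, move]
  RT 106: heading 270 -> 164
  REPEAT 4 [
    -- iteration 1/4 --
    FD 9.8: (-8.4,-10.1) -> (-17.82,-7.399) [heading=164, move]
    FD 13: (-17.82,-7.399) -> (-30.317,-3.815) [heading=164, move]
    PD: pen down
    -- iteration 2/4 --
    FD 9.8: (-30.317,-3.815) -> (-39.737,-1.114) [heading=164, draw]
    FD 13: (-39.737,-1.114) -> (-52.234,2.469) [heading=164, draw]
    PD: pen down
    -- iteration 3/4 --
    FD 9.8: (-52.234,2.469) -> (-61.654,5.17) [heading=164, draw]
    FD 13: (-61.654,5.17) -> (-74.15,8.754) [heading=164, draw]
    PD: pen down
    -- iteration 4/4 --
    FD 9.8: (-74.15,8.754) -> (-83.571,11.455) [heading=164, draw]
    FD 13: (-83.571,11.455) -> (-96.067,15.038) [heading=164, draw]
    PD: pen down
  ]
  -- iteration 2/4 --
  PU: pen up
  FD 10.1: (-96.067,15.038) -> (-105.776,17.822) [heading=164, move]
  RT 106: heading 164 -> 58
  REPEAT 4 [
    -- iteration 1/4 --
    FD 9.8: (-105.776,17.822) -> (-100.583,26.133) [heading=58, move]
    FD 13: (-100.583,26.133) -> (-93.694,37.158) [heading=58, move]
    PD: pen down
    -- iteration 2/4 --
    FD 9.8: (-93.694,37.158) -> (-88.5,45.468) [heading=58, draw]
    FD 13: (-88.5,45.468) -> (-81.611,56.493) [heading=58, draw]
    PD: pen down
    -- iteration 3/4 --
    FD 9.8: (-81.611,56.493) -> (-76.418,64.804) [heading=58, draw]
    FD 13: (-76.418,64.804) -> (-69.529,75.829) [heading=58, draw]
    PD: pen down
    -- iteration 4/4 --
    FD 9.8: (-69.529,75.829) -> (-64.336,84.139) [heading=58, draw]
    FD 13: (-64.336,84.139) -> (-57.447,95.164) [heading=58, draw]
    PD: pen down
  ]
  -- iteration 3/4 --
  PU: pen up
  FD 10.1: (-57.447,95.164) -> (-52.095,103.729) [heading=58, move]
  RT 106: heading 58 -> 312
  REPEAT 4 [
    -- iteration 1/4 --
    FD 9.8: (-52.095,103.729) -> (-45.538,96.447) [heading=312, move]
    FD 13: (-45.538,96.447) -> (-36.839,86.786) [heading=312, move]
    PD: pen down
    -- iteration 2/4 --
    FD 9.8: (-36.839,86.786) -> (-30.281,79.503) [heading=312, draw]
    FD 13: (-30.281,79.503) -> (-21.583,69.842) [heading=312, draw]
    PD: pen down
    -- iteration 3/4 --
    FD 9.8: (-21.583,69.842) -> (-15.025,62.559) [heading=312, draw]
    FD 13: (-15.025,62.559) -> (-6.326,52.898) [heading=312, draw]
    PD: pen down
    -- iteration 4/4 --
    FD 9.8: (-6.326,52.898) -> (0.231,45.615) [heading=312, draw]
    FD 13: (0.231,45.615) -> (8.93,35.955) [heading=312, draw]
    PD: pen down
  ]
  -- iteration 4/4 --
  PU: pen up
  FD 10.1: (8.93,35.955) -> (15.688,28.449) [heading=312, move]
  RT 106: heading 312 -> 206
  REPEAT 4 [
    -- iteration 1/4 --
    FD 9.8: (15.688,28.449) -> (6.88,24.153) [heading=206, move]
    FD 13: (6.88,24.153) -> (-4.805,18.454) [heading=206, move]
    PD: pen down
    -- iteration 2/4 --
    FD 9.8: (-4.805,18.454) -> (-13.613,14.158) [heading=206, draw]
    FD 13: (-13.613,14.158) -> (-25.297,8.459) [heading=206, draw]
    PD: pen down
    -- iteration 3/4 --
    FD 9.8: (-25.297,8.459) -> (-34.105,4.163) [heading=206, draw]
    FD 13: (-34.105,4.163) -> (-45.79,-1.536) [heading=206, draw]
    PD: pen down
    -- iteration 4/4 --
    FD 9.8: (-45.79,-1.536) -> (-54.598,-5.832) [heading=206, draw]
    FD 13: (-54.598,-5.832) -> (-66.282,-11.531) [heading=206, draw]
    PD: pen down
  ]
]
RT 45: heading 206 -> 161
RT 180: heading 161 -> 341
RT 90: heading 341 -> 251
Final: pos=(-66.282,-11.531), heading=251, 25 segment(s) drawn

Segment endpoints: x in {-96.067, -93.694, -88.5, -83.571, -81.611, -76.418, -74.15, -69.529, -66.282, -64.336, -61.654, -57.447, -54.598, -52.234, -45.79, -39.737, -36.839, -34.105, -30.317, -30.281, -25.297, -21.583, -15.025, -13.613, -8.4, -6.326, -4.805, 0, 0.231, 8.93}, y in {-11.531, -5.832, -3.815, -1.536, -1.114, 0, 2.469, 4.163, 5.17, 8.459, 8.754, 11.455, 14.158, 15.038, 18.454, 35.955, 37.158, 45.468, 45.615, 52.898, 56.493, 62.559, 64.804, 69.842, 75.829, 79.503, 84.139, 86.786, 95.164}
xmin=-96.067, ymin=-11.531, xmax=8.93, ymax=95.164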